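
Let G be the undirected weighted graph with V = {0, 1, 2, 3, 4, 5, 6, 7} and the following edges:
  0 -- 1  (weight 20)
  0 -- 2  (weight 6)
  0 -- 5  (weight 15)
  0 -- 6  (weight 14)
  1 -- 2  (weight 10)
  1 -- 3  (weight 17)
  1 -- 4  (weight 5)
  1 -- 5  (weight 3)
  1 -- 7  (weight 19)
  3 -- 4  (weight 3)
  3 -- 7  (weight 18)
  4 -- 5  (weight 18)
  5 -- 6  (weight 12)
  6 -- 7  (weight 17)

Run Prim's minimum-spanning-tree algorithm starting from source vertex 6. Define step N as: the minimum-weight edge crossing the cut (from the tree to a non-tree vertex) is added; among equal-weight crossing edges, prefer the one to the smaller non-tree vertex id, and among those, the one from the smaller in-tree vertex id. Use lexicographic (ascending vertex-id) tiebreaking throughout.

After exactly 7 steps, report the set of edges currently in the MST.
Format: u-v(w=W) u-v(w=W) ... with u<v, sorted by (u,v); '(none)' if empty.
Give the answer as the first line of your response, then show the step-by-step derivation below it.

0-2(w=6) 1-2(w=10) 1-4(w=5) 1-5(w=3) 3-4(w=3) 5-6(w=12) 6-7(w=17)

step 1: add edge 5-6 (w=12); MST = {5-6(w=12)}
step 2: add edge 1-5 (w=3); MST = {1-5(w=3) 5-6(w=12)}
step 3: add edge 1-4 (w=5); MST = {1-4(w=5) 1-5(w=3) 5-6(w=12)}
step 4: add edge 3-4 (w=3); MST = {1-4(w=5) 1-5(w=3) 3-4(w=3) 5-6(w=12)}
step 5: add edge 1-2 (w=10); MST = {1-2(w=10) 1-4(w=5) 1-5(w=3) 3-4(w=3) 5-6(w=12)}
step 6: add edge 0-2 (w=6); MST = {0-2(w=6) 1-2(w=10) 1-4(w=5) 1-5(w=3) 3-4(w=3) 5-6(w=12)}
step 7: add edge 6-7 (w=17); MST = {0-2(w=6) 1-2(w=10) 1-4(w=5) 1-5(w=3) 3-4(w=3) 5-6(w=12) 6-7(w=17)}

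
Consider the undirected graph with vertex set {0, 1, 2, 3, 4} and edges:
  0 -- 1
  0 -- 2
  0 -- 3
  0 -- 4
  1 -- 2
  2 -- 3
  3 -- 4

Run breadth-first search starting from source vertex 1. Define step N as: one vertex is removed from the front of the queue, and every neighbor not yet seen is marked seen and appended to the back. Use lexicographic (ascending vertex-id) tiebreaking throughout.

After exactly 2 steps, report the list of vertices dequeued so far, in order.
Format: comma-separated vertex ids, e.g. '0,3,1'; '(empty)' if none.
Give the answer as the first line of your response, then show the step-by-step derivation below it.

1,0

step 1: dequeue 1; queue=[0,2]; order=1
step 2: dequeue 0; queue=[2,3,4]; order=1,0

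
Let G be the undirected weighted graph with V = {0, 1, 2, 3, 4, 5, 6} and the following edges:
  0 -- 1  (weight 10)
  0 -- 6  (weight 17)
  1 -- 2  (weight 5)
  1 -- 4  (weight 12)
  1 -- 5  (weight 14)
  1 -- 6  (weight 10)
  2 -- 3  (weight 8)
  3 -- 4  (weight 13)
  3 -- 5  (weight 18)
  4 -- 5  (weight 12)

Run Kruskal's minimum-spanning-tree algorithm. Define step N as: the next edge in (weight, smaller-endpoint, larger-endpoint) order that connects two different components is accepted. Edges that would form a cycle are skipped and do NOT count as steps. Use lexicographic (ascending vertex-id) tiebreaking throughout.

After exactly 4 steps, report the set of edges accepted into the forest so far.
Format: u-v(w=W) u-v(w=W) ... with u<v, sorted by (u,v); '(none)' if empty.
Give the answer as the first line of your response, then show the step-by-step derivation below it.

0-1(w=10) 1-2(w=5) 1-6(w=10) 2-3(w=8)

step 1: add edge 1-2 (w=5); MST = {1-2(w=5)}
step 2: add edge 2-3 (w=8); MST = {1-2(w=5) 2-3(w=8)}
step 3: add edge 0-1 (w=10); MST = {0-1(w=10) 1-2(w=5) 2-3(w=8)}
step 4: add edge 1-6 (w=10); MST = {0-1(w=10) 1-2(w=5) 1-6(w=10) 2-3(w=8)}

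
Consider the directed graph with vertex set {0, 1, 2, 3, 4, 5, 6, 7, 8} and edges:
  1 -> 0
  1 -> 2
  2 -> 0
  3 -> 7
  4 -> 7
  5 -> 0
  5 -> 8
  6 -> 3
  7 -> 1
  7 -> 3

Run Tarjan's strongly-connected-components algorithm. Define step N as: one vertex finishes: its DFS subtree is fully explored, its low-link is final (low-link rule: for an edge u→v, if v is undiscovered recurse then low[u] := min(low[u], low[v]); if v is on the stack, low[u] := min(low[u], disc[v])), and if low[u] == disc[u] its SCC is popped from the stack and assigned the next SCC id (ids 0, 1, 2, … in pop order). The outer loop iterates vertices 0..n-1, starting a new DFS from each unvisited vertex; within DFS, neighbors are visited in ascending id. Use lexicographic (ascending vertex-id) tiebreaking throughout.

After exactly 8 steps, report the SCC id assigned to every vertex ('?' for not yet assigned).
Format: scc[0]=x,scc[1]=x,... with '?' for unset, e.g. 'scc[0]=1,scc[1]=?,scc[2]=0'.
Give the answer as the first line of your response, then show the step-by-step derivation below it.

scc[0]=0,scc[1]=2,scc[2]=1,scc[3]=3,scc[4]=4,scc[5]=6,scc[6]=?,scc[7]=3,scc[8]=5

step 1: low=(low[0]=0,low[1]=?,low[2]=?,low[3]=?,low[4]=?,low[5]=?,low[6]=?,low[7]=?,low[8]=?); scc=(scc[0]=0,scc[1]=?,scc[2]=?,scc[3]=?,scc[4]=?,scc[5]=?,scc[6]=?,scc[7]=?,scc[8]=?)
step 2: low=(low[0]=0,low[1]=1,low[2]=2,low[3]=?,low[4]=?,low[5]=?,low[6]=?,low[7]=?,low[8]=?); scc=(scc[0]=0,scc[1]=?,scc[2]=1,scc[3]=?,scc[4]=?,scc[5]=?,scc[6]=?,scc[7]=?,scc[8]=?)
step 3: low=(low[0]=0,low[1]=1,low[2]=2,low[3]=?,low[4]=?,low[5]=?,low[6]=?,low[7]=?,low[8]=?); scc=(scc[0]=0,scc[1]=2,scc[2]=1,scc[3]=?,scc[4]=?,scc[5]=?,scc[6]=?,scc[7]=?,scc[8]=?)
step 4: low=(low[0]=0,low[1]=1,low[2]=2,low[3]=3,low[4]=?,low[5]=?,low[6]=?,low[7]=3,low[8]=?); scc=(scc[0]=0,scc[1]=2,scc[2]=1,scc[3]=?,scc[4]=?,scc[5]=?,scc[6]=?,scc[7]=?,scc[8]=?)
step 5: low=(low[0]=0,low[1]=1,low[2]=2,low[3]=3,low[4]=?,low[5]=?,low[6]=?,low[7]=3,low[8]=?); scc=(scc[0]=0,scc[1]=2,scc[2]=1,scc[3]=3,scc[4]=?,scc[5]=?,scc[6]=?,scc[7]=3,scc[8]=?)
step 6: low=(low[0]=0,low[1]=1,low[2]=2,low[3]=3,low[4]=5,low[5]=?,low[6]=?,low[7]=3,low[8]=?); scc=(scc[0]=0,scc[1]=2,scc[2]=1,scc[3]=3,scc[4]=4,scc[5]=?,scc[6]=?,scc[7]=3,scc[8]=?)
step 7: low=(low[0]=0,low[1]=1,low[2]=2,low[3]=3,low[4]=5,low[5]=6,low[6]=?,low[7]=3,low[8]=7); scc=(scc[0]=0,scc[1]=2,scc[2]=1,scc[3]=3,scc[4]=4,scc[5]=?,scc[6]=?,scc[7]=3,scc[8]=5)
step 8: low=(low[0]=0,low[1]=1,low[2]=2,low[3]=3,low[4]=5,low[5]=6,low[6]=?,low[7]=3,low[8]=7); scc=(scc[0]=0,scc[1]=2,scc[2]=1,scc[3]=3,scc[4]=4,scc[5]=6,scc[6]=?,scc[7]=3,scc[8]=5)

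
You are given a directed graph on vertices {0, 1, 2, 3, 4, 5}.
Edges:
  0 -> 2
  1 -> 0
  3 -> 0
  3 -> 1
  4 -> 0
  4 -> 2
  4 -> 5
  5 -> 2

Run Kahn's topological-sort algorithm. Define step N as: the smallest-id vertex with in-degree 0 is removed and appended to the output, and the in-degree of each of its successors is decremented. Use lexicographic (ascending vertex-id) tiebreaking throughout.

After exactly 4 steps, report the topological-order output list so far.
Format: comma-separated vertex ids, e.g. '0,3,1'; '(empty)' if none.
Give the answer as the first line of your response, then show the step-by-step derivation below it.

3,1,4,0

step 1: output 3; order=[3]; indeg=(2,0,3,0,0,1)
step 2: output 1; order=[3,1]; indeg=(1,0,3,0,0,1)
step 3: output 4; order=[3,1,4]; indeg=(0,0,2,0,0,0)
step 4: output 0; order=[3,1,4,0]; indeg=(0,0,1,0,0,0)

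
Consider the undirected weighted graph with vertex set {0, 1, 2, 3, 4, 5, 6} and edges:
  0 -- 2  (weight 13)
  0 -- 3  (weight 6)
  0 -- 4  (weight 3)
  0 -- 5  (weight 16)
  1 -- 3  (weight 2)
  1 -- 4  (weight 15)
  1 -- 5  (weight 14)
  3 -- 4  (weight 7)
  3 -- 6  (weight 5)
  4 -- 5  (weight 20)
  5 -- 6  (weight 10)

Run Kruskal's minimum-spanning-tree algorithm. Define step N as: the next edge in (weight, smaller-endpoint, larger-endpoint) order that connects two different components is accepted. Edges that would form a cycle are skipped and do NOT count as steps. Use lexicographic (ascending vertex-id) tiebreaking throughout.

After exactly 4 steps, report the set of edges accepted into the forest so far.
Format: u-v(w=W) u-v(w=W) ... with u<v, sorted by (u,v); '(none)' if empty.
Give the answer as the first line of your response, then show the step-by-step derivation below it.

0-3(w=6) 0-4(w=3) 1-3(w=2) 3-6(w=5)

step 1: add edge 1-3 (w=2); MST = {1-3(w=2)}
step 2: add edge 0-4 (w=3); MST = {0-4(w=3) 1-3(w=2)}
step 3: add edge 3-6 (w=5); MST = {0-4(w=3) 1-3(w=2) 3-6(w=5)}
step 4: add edge 0-3 (w=6); MST = {0-3(w=6) 0-4(w=3) 1-3(w=2) 3-6(w=5)}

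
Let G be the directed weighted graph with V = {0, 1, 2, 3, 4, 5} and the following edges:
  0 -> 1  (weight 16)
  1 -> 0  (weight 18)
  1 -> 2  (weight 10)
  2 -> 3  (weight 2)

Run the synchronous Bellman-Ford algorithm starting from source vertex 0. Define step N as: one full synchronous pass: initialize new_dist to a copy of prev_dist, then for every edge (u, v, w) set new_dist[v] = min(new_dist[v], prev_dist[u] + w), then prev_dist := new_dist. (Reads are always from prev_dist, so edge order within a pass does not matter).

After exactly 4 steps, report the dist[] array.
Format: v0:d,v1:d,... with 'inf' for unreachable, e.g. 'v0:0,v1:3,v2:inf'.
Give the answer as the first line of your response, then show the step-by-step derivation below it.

v0:0,v1:16,v2:26,v3:28,v4:inf,v5:inf

step 1: dist = v0:0,v1:16,v2:inf,v3:inf,v4:inf,v5:inf
step 2: dist = v0:0,v1:16,v2:26,v3:inf,v4:inf,v5:inf
step 3: dist = v0:0,v1:16,v2:26,v3:28,v4:inf,v5:inf
step 4: dist = v0:0,v1:16,v2:26,v3:28,v4:inf,v5:inf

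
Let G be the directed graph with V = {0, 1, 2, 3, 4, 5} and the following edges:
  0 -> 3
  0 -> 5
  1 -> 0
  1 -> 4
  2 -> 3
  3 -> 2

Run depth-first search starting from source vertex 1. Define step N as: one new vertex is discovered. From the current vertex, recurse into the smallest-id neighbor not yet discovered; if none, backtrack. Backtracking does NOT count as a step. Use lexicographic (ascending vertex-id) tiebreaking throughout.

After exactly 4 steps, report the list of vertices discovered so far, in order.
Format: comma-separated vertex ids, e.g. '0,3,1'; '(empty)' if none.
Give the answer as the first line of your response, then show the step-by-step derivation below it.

1,0,3,2

step 1: discover 1; path=1; order=1
step 2: discover 0; path=1>0; order=1,0
step 3: discover 3; path=1>0>3; order=1,0,3
step 4: discover 2; path=1>0>3>2; order=1,0,3,2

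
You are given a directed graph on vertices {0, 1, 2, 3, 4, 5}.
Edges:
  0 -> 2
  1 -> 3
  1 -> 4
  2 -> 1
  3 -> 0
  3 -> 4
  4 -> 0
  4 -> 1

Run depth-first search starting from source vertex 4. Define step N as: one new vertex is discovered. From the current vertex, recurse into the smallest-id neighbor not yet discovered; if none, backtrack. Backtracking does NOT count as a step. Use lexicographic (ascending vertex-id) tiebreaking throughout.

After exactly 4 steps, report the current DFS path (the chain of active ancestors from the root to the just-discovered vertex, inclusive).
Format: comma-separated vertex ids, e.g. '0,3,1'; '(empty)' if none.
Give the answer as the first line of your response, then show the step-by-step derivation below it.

4,0,2,1

step 1: discover 4; path=4; order=4
step 2: discover 0; path=4>0; order=4,0
step 3: discover 2; path=4>0>2; order=4,0,2
step 4: discover 1; path=4>0>2>1; order=4,0,2,1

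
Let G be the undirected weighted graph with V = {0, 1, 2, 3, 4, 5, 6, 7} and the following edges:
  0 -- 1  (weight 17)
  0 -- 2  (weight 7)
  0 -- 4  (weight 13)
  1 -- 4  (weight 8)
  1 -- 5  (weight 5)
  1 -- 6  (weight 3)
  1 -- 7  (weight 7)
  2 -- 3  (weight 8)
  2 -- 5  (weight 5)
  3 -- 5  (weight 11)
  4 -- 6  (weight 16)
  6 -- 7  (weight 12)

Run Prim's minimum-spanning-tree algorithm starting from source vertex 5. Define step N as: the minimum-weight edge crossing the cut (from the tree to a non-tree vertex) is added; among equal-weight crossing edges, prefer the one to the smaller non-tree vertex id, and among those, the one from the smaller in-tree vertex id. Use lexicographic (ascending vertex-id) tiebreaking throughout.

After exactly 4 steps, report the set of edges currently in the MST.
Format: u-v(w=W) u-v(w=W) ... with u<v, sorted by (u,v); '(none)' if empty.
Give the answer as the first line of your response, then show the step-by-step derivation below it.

0-2(w=7) 1-5(w=5) 1-6(w=3) 2-5(w=5)

step 1: add edge 1-5 (w=5); MST = {1-5(w=5)}
step 2: add edge 1-6 (w=3); MST = {1-5(w=5) 1-6(w=3)}
step 3: add edge 2-5 (w=5); MST = {1-5(w=5) 1-6(w=3) 2-5(w=5)}
step 4: add edge 0-2 (w=7); MST = {0-2(w=7) 1-5(w=5) 1-6(w=3) 2-5(w=5)}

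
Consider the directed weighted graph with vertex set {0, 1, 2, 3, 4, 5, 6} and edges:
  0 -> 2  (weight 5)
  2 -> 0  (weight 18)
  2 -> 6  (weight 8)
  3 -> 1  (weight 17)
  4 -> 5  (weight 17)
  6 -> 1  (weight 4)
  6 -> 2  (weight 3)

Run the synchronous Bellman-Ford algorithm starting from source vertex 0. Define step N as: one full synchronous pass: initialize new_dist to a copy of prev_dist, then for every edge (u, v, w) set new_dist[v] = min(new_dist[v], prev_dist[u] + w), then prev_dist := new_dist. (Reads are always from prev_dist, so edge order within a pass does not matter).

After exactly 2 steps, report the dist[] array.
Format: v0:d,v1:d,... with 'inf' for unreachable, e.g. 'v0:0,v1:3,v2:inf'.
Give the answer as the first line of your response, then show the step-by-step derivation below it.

v0:0,v1:inf,v2:5,v3:inf,v4:inf,v5:inf,v6:13

step 1: dist = v0:0,v1:inf,v2:5,v3:inf,v4:inf,v5:inf,v6:inf
step 2: dist = v0:0,v1:inf,v2:5,v3:inf,v4:inf,v5:inf,v6:13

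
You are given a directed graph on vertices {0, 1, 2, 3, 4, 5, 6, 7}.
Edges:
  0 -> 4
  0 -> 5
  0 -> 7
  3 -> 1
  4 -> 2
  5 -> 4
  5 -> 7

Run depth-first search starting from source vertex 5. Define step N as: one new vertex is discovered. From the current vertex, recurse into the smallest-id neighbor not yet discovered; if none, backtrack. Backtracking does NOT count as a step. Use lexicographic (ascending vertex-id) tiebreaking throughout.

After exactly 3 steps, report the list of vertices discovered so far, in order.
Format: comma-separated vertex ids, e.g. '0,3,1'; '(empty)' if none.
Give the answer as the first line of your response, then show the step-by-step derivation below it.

5,4,2

step 1: discover 5; path=5; order=5
step 2: discover 4; path=5>4; order=5,4
step 3: discover 2; path=5>4>2; order=5,4,2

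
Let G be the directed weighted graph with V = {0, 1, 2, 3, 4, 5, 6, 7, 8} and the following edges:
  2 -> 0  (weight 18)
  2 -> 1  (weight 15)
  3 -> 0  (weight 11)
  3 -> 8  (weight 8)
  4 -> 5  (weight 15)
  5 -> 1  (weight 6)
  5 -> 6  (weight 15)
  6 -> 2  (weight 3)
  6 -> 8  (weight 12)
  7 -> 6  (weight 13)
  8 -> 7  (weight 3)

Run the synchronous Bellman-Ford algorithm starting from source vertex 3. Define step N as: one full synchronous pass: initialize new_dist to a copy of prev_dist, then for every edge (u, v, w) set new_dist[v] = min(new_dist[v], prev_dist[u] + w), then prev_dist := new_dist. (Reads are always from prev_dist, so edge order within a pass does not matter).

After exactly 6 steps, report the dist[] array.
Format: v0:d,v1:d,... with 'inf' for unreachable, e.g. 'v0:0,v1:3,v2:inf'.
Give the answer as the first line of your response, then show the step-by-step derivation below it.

v0:11,v1:42,v2:27,v3:0,v4:inf,v5:inf,v6:24,v7:11,v8:8

step 1: dist = v0:11,v1:inf,v2:inf,v3:0,v4:inf,v5:inf,v6:inf,v7:inf,v8:8
step 2: dist = v0:11,v1:inf,v2:inf,v3:0,v4:inf,v5:inf,v6:inf,v7:11,v8:8
step 3: dist = v0:11,v1:inf,v2:inf,v3:0,v4:inf,v5:inf,v6:24,v7:11,v8:8
step 4: dist = v0:11,v1:inf,v2:27,v3:0,v4:inf,v5:inf,v6:24,v7:11,v8:8
step 5: dist = v0:11,v1:42,v2:27,v3:0,v4:inf,v5:inf,v6:24,v7:11,v8:8
step 6: dist = v0:11,v1:42,v2:27,v3:0,v4:inf,v5:inf,v6:24,v7:11,v8:8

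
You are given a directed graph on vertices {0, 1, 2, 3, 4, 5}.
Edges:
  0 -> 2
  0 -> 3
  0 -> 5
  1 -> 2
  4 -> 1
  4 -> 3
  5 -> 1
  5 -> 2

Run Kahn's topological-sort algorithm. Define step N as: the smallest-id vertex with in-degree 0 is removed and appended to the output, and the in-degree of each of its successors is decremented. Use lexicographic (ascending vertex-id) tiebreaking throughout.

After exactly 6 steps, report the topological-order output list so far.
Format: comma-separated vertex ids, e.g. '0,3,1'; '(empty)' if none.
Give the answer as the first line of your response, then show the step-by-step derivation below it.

0,4,3,5,1,2

step 1: output 0; order=[0]; indeg=(0,2,2,1,0,0)
step 2: output 4; order=[0,4]; indeg=(0,1,2,0,0,0)
step 3: output 3; order=[0,4,3]; indeg=(0,1,2,0,0,0)
step 4: output 5; order=[0,4,3,5]; indeg=(0,0,1,0,0,0)
step 5: output 1; order=[0,4,3,5,1]; indeg=(0,0,0,0,0,0)
step 6: output 2; order=[0,4,3,5,1,2]; indeg=(0,0,0,0,0,0)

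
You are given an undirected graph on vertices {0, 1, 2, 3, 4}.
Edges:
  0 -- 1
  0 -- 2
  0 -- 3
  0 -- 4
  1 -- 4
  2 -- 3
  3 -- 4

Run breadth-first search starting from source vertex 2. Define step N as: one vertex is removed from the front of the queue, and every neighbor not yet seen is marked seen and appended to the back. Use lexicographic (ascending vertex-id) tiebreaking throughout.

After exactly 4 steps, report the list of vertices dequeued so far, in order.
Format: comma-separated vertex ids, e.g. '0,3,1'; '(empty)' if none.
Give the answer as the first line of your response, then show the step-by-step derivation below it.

2,0,3,1

step 1: dequeue 2; queue=[0,3]; order=2
step 2: dequeue 0; queue=[3,1,4]; order=2,0
step 3: dequeue 3; queue=[1,4]; order=2,0,3
step 4: dequeue 1; queue=[4]; order=2,0,3,1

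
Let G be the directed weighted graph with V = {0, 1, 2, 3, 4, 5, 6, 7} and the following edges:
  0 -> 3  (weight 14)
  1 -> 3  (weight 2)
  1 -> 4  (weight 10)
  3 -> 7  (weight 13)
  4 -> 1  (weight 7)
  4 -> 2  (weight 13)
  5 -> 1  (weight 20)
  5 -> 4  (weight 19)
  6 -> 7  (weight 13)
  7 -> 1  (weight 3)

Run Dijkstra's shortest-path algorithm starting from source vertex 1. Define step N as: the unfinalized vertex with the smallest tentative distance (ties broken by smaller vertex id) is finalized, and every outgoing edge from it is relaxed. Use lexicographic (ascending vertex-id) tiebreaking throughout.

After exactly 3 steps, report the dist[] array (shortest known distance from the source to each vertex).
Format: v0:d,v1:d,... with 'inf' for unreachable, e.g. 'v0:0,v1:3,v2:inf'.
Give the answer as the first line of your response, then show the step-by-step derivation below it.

v0:inf,v1:0,v2:23,v3:2,v4:10,v5:inf,v6:inf,v7:15

step 1: dist = v0:inf,v1:0,v2:inf,v3:2,v4:10,v5:inf,v6:inf,v7:inf
step 2: dist = v0:inf,v1:0,v2:inf,v3:2,v4:10,v5:inf,v6:inf,v7:15
step 3: dist = v0:inf,v1:0,v2:23,v3:2,v4:10,v5:inf,v6:inf,v7:15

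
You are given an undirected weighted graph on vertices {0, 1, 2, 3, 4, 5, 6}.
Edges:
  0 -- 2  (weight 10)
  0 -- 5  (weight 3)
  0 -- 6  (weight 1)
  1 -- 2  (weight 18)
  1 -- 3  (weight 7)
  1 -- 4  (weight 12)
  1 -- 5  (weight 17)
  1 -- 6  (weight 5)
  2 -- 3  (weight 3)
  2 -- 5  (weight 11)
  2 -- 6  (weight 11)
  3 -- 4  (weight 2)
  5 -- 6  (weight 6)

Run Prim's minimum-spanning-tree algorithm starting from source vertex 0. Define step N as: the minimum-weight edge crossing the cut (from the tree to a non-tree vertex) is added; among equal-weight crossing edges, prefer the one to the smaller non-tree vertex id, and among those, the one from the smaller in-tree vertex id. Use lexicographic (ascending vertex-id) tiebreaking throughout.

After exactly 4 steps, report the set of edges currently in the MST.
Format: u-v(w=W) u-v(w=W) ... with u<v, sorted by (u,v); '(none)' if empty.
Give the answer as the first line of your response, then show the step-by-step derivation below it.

0-5(w=3) 0-6(w=1) 1-3(w=7) 1-6(w=5)

step 1: add edge 0-6 (w=1); MST = {0-6(w=1)}
step 2: add edge 0-5 (w=3); MST = {0-5(w=3) 0-6(w=1)}
step 3: add edge 1-6 (w=5); MST = {0-5(w=3) 0-6(w=1) 1-6(w=5)}
step 4: add edge 1-3 (w=7); MST = {0-5(w=3) 0-6(w=1) 1-3(w=7) 1-6(w=5)}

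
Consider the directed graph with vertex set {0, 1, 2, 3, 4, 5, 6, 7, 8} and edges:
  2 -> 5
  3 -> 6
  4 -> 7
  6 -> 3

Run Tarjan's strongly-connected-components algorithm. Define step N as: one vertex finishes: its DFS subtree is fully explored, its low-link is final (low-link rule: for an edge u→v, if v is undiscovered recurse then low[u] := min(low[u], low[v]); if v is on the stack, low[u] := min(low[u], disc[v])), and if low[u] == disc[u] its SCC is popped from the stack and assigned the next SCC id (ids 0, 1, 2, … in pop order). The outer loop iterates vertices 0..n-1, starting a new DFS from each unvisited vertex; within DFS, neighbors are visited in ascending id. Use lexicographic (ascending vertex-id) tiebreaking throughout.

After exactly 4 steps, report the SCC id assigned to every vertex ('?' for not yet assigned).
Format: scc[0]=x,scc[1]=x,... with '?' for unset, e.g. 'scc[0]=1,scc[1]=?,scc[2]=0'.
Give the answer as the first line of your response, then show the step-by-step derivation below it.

scc[0]=0,scc[1]=1,scc[2]=3,scc[3]=?,scc[4]=?,scc[5]=2,scc[6]=?,scc[7]=?,scc[8]=?

step 1: low=(low[0]=0,low[1]=?,low[2]=?,low[3]=?,low[4]=?,low[5]=?,low[6]=?,low[7]=?,low[8]=?); scc=(scc[0]=0,scc[1]=?,scc[2]=?,scc[3]=?,scc[4]=?,scc[5]=?,scc[6]=?,scc[7]=?,scc[8]=?)
step 2: low=(low[0]=0,low[1]=1,low[2]=?,low[3]=?,low[4]=?,low[5]=?,low[6]=?,low[7]=?,low[8]=?); scc=(scc[0]=0,scc[1]=1,scc[2]=?,scc[3]=?,scc[4]=?,scc[5]=?,scc[6]=?,scc[7]=?,scc[8]=?)
step 3: low=(low[0]=0,low[1]=1,low[2]=2,low[3]=?,low[4]=?,low[5]=3,low[6]=?,low[7]=?,low[8]=?); scc=(scc[0]=0,scc[1]=1,scc[2]=?,scc[3]=?,scc[4]=?,scc[5]=2,scc[6]=?,scc[7]=?,scc[8]=?)
step 4: low=(low[0]=0,low[1]=1,low[2]=2,low[3]=?,low[4]=?,low[5]=3,low[6]=?,low[7]=?,low[8]=?); scc=(scc[0]=0,scc[1]=1,scc[2]=3,scc[3]=?,scc[4]=?,scc[5]=2,scc[6]=?,scc[7]=?,scc[8]=?)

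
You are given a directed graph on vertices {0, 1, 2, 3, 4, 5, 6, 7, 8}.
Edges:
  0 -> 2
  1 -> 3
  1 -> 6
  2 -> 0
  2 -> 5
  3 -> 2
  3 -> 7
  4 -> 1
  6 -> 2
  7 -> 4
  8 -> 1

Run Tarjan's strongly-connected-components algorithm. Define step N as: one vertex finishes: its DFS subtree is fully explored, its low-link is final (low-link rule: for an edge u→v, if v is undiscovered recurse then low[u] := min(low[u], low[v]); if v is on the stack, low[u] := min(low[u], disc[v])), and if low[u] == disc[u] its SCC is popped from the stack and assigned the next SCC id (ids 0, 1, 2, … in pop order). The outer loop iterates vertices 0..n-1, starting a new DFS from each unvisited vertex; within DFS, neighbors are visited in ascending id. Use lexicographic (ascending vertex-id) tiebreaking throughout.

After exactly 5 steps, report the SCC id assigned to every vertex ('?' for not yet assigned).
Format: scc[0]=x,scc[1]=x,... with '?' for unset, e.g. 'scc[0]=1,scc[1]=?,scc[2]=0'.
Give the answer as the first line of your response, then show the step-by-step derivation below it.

scc[0]=1,scc[1]=?,scc[2]=1,scc[3]=?,scc[4]=?,scc[5]=0,scc[6]=?,scc[7]=?,scc[8]=?

step 1: low=(low[0]=0,low[1]=?,low[2]=0,low[3]=?,low[4]=?,low[5]=2,low[6]=?,low[7]=?,low[8]=?); scc=(scc[0]=?,scc[1]=?,scc[2]=?,scc[3]=?,scc[4]=?,scc[5]=0,scc[6]=?,scc[7]=?,scc[8]=?)
step 2: low=(low[0]=0,low[1]=?,low[2]=0,low[3]=?,low[4]=?,low[5]=2,low[6]=?,low[7]=?,low[8]=?); scc=(scc[0]=?,scc[1]=?,scc[2]=?,scc[3]=?,scc[4]=?,scc[5]=0,scc[6]=?,scc[7]=?,scc[8]=?)
step 3: low=(low[0]=0,low[1]=?,low[2]=0,low[3]=?,low[4]=?,low[5]=2,low[6]=?,low[7]=?,low[8]=?); scc=(scc[0]=1,scc[1]=?,scc[2]=1,scc[3]=?,scc[4]=?,scc[5]=0,scc[6]=?,scc[7]=?,scc[8]=?)
step 4: low=(low[0]=0,low[1]=3,low[2]=0,low[3]=4,low[4]=3,low[5]=2,low[6]=?,low[7]=5,low[8]=?); scc=(scc[0]=1,scc[1]=?,scc[2]=1,scc[3]=?,scc[4]=?,scc[5]=0,scc[6]=?,scc[7]=?,scc[8]=?)
step 5: low=(low[0]=0,low[1]=3,low[2]=0,low[3]=4,low[4]=3,low[5]=2,low[6]=?,low[7]=3,low[8]=?); scc=(scc[0]=1,scc[1]=?,scc[2]=1,scc[3]=?,scc[4]=?,scc[5]=0,scc[6]=?,scc[7]=?,scc[8]=?)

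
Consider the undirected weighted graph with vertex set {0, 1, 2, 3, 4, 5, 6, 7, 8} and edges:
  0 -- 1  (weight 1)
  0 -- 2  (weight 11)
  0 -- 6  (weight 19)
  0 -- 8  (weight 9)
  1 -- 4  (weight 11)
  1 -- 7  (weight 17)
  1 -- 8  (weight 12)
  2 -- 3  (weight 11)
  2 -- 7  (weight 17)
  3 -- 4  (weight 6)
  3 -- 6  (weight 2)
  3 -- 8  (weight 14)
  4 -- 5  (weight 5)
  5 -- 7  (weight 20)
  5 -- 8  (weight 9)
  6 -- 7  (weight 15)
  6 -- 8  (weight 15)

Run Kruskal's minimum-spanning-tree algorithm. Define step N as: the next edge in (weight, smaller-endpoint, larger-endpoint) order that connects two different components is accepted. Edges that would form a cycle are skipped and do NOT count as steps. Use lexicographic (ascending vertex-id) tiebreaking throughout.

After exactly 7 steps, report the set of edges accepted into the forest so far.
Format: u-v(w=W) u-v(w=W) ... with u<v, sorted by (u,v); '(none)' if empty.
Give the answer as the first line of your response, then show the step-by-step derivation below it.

0-1(w=1) 0-2(w=11) 0-8(w=9) 3-4(w=6) 3-6(w=2) 4-5(w=5) 5-8(w=9)

step 1: add edge 0-1 (w=1); MST = {0-1(w=1)}
step 2: add edge 3-6 (w=2); MST = {0-1(w=1) 3-6(w=2)}
step 3: add edge 4-5 (w=5); MST = {0-1(w=1) 3-6(w=2) 4-5(w=5)}
step 4: add edge 3-4 (w=6); MST = {0-1(w=1) 3-4(w=6) 3-6(w=2) 4-5(w=5)}
step 5: add edge 0-8 (w=9); MST = {0-1(w=1) 0-8(w=9) 3-4(w=6) 3-6(w=2) 4-5(w=5)}
step 6: add edge 5-8 (w=9); MST = {0-1(w=1) 0-8(w=9) 3-4(w=6) 3-6(w=2) 4-5(w=5) 5-8(w=9)}
step 7: add edge 0-2 (w=11); MST = {0-1(w=1) 0-2(w=11) 0-8(w=9) 3-4(w=6) 3-6(w=2) 4-5(w=5) 5-8(w=9)}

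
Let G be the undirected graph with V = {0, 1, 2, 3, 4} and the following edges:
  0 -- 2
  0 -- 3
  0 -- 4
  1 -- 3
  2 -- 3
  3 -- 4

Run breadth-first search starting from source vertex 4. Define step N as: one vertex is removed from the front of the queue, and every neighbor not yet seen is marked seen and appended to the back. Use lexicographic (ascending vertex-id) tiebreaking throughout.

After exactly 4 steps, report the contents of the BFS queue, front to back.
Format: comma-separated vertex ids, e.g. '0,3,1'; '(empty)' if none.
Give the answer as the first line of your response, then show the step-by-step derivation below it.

1

step 1: dequeue 4; queue=[0,3]; order=4
step 2: dequeue 0; queue=[3,2]; order=4,0
step 3: dequeue 3; queue=[2,1]; order=4,0,3
step 4: dequeue 2; queue=[1]; order=4,0,3,2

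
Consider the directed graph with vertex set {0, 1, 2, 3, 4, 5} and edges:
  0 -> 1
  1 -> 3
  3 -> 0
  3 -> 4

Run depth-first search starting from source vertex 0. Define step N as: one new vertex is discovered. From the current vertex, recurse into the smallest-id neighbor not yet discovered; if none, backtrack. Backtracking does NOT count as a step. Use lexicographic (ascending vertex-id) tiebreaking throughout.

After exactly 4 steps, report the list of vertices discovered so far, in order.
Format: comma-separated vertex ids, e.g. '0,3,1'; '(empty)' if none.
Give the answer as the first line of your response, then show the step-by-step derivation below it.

0,1,3,4

step 1: discover 0; path=0; order=0
step 2: discover 1; path=0>1; order=0,1
step 3: discover 3; path=0>1>3; order=0,1,3
step 4: discover 4; path=0>1>3>4; order=0,1,3,4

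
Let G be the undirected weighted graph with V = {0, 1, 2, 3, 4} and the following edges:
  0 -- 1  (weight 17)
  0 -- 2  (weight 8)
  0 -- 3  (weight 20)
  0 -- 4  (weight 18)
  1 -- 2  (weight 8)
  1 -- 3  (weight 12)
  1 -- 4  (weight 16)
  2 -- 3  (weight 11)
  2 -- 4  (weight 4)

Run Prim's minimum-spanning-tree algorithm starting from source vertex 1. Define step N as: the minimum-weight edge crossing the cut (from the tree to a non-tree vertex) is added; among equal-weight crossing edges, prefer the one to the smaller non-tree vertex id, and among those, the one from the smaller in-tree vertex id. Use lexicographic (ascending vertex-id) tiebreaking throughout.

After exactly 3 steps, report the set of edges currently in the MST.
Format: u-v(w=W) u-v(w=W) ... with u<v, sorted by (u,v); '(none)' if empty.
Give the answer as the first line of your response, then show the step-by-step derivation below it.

0-2(w=8) 1-2(w=8) 2-4(w=4)

step 1: add edge 1-2 (w=8); MST = {1-2(w=8)}
step 2: add edge 2-4 (w=4); MST = {1-2(w=8) 2-4(w=4)}
step 3: add edge 0-2 (w=8); MST = {0-2(w=8) 1-2(w=8) 2-4(w=4)}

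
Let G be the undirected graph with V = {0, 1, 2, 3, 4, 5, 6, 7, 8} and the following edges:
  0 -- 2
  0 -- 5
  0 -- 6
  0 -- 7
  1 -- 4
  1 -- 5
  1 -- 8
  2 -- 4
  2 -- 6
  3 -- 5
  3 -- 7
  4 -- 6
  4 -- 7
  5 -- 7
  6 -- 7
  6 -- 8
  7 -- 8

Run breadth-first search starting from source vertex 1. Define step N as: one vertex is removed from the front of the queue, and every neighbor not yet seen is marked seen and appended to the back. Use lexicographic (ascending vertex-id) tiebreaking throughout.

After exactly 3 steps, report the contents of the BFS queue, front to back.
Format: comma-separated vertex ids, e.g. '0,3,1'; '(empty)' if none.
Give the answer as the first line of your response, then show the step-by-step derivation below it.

8,2,6,7,0,3

step 1: dequeue 1; queue=[4,5,8]; order=1
step 2: dequeue 4; queue=[5,8,2,6,7]; order=1,4
step 3: dequeue 5; queue=[8,2,6,7,0,3]; order=1,4,5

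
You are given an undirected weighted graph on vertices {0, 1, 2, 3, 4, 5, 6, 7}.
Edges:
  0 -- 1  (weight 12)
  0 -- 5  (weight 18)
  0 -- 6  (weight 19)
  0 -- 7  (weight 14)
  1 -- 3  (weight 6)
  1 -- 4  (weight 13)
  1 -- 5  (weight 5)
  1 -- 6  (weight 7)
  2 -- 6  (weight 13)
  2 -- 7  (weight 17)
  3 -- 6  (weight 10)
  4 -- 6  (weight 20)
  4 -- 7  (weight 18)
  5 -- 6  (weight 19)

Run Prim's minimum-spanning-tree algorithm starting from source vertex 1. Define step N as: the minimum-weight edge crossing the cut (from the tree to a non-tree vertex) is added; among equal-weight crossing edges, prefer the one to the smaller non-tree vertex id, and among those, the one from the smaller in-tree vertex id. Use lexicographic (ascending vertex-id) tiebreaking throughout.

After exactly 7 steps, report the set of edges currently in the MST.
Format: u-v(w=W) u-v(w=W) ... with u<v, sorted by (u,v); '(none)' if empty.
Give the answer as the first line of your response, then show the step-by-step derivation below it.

0-1(w=12) 0-7(w=14) 1-3(w=6) 1-4(w=13) 1-5(w=5) 1-6(w=7) 2-6(w=13)

step 1: add edge 1-5 (w=5); MST = {1-5(w=5)}
step 2: add edge 1-3 (w=6); MST = {1-3(w=6) 1-5(w=5)}
step 3: add edge 1-6 (w=7); MST = {1-3(w=6) 1-5(w=5) 1-6(w=7)}
step 4: add edge 0-1 (w=12); MST = {0-1(w=12) 1-3(w=6) 1-5(w=5) 1-6(w=7)}
step 5: add edge 2-6 (w=13); MST = {0-1(w=12) 1-3(w=6) 1-5(w=5) 1-6(w=7) 2-6(w=13)}
step 6: add edge 1-4 (w=13); MST = {0-1(w=12) 1-3(w=6) 1-4(w=13) 1-5(w=5) 1-6(w=7) 2-6(w=13)}
step 7: add edge 0-7 (w=14); MST = {0-1(w=12) 0-7(w=14) 1-3(w=6) 1-4(w=13) 1-5(w=5) 1-6(w=7) 2-6(w=13)}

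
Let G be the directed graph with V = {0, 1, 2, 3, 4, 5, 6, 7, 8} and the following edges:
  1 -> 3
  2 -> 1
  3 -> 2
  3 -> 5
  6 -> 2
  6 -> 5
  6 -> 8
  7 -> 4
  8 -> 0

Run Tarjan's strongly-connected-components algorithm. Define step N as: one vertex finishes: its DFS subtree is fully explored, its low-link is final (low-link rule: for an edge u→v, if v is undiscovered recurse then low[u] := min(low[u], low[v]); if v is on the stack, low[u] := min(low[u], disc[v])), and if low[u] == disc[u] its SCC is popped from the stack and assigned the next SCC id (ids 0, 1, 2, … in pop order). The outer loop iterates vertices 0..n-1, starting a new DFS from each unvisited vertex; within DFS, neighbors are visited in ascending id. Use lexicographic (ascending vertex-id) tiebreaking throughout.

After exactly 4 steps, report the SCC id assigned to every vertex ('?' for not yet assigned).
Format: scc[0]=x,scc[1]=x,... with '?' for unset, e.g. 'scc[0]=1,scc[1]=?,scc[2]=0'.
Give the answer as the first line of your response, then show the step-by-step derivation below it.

scc[0]=0,scc[1]=?,scc[2]=?,scc[3]=?,scc[4]=?,scc[5]=1,scc[6]=?,scc[7]=?,scc[8]=?

step 1: low=(low[0]=0,low[1]=?,low[2]=?,low[3]=?,low[4]=?,low[5]=?,low[6]=?,low[7]=?,low[8]=?); scc=(scc[0]=0,scc[1]=?,scc[2]=?,scc[3]=?,scc[4]=?,scc[5]=?,scc[6]=?,scc[7]=?,scc[8]=?)
step 2: low=(low[0]=0,low[1]=1,low[2]=1,low[3]=2,low[4]=?,low[5]=?,low[6]=?,low[7]=?,low[8]=?); scc=(scc[0]=0,scc[1]=?,scc[2]=?,scc[3]=?,scc[4]=?,scc[5]=?,scc[6]=?,scc[7]=?,scc[8]=?)
step 3: low=(low[0]=0,low[1]=1,low[2]=1,low[3]=1,low[4]=?,low[5]=4,low[6]=?,low[7]=?,low[8]=?); scc=(scc[0]=0,scc[1]=?,scc[2]=?,scc[3]=?,scc[4]=?,scc[5]=1,scc[6]=?,scc[7]=?,scc[8]=?)
step 4: low=(low[0]=0,low[1]=1,low[2]=1,low[3]=1,low[4]=?,low[5]=4,low[6]=?,low[7]=?,low[8]=?); scc=(scc[0]=0,scc[1]=?,scc[2]=?,scc[3]=?,scc[4]=?,scc[5]=1,scc[6]=?,scc[7]=?,scc[8]=?)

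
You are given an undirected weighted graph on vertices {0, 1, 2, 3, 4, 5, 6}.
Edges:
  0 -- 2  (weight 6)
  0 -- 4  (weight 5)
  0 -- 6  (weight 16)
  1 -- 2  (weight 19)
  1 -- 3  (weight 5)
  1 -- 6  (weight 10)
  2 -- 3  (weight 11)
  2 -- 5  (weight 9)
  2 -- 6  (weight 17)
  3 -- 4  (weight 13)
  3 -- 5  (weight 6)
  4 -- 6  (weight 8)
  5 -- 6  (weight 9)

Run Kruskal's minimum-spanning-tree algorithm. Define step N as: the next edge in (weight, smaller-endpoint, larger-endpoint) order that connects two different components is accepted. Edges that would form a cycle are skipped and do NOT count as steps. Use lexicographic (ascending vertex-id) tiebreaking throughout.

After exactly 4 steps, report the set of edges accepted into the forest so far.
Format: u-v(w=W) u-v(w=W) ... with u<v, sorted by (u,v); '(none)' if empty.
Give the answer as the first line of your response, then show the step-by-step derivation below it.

0-2(w=6) 0-4(w=5) 1-3(w=5) 3-5(w=6)

step 1: add edge 0-4 (w=5); MST = {0-4(w=5)}
step 2: add edge 1-3 (w=5); MST = {0-4(w=5) 1-3(w=5)}
step 3: add edge 0-2 (w=6); MST = {0-2(w=6) 0-4(w=5) 1-3(w=5)}
step 4: add edge 3-5 (w=6); MST = {0-2(w=6) 0-4(w=5) 1-3(w=5) 3-5(w=6)}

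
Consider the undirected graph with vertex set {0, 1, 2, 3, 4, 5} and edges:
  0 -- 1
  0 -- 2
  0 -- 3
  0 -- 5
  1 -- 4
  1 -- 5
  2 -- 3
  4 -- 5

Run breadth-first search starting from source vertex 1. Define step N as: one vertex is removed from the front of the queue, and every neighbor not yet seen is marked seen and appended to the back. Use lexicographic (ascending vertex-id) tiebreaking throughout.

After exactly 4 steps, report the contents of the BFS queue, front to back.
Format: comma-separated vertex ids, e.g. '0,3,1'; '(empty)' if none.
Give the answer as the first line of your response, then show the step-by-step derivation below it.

2,3

step 1: dequeue 1; queue=[0,4,5]; order=1
step 2: dequeue 0; queue=[4,5,2,3]; order=1,0
step 3: dequeue 4; queue=[5,2,3]; order=1,0,4
step 4: dequeue 5; queue=[2,3]; order=1,0,4,5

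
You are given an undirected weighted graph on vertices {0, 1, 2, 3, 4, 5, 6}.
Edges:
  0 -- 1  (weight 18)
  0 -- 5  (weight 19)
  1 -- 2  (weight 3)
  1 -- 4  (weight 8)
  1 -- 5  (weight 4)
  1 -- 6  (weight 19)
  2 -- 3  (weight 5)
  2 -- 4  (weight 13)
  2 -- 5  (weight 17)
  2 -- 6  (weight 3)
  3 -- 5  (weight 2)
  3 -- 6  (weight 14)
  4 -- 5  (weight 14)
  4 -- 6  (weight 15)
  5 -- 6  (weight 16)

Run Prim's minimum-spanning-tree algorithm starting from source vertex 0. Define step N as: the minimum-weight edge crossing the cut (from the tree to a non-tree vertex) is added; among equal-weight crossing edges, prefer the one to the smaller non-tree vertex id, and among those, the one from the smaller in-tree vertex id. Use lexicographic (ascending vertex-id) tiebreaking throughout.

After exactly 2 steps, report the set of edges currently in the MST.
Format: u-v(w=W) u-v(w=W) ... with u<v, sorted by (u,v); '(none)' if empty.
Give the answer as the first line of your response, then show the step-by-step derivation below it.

0-1(w=18) 1-2(w=3)

step 1: add edge 0-1 (w=18); MST = {0-1(w=18)}
step 2: add edge 1-2 (w=3); MST = {0-1(w=18) 1-2(w=3)}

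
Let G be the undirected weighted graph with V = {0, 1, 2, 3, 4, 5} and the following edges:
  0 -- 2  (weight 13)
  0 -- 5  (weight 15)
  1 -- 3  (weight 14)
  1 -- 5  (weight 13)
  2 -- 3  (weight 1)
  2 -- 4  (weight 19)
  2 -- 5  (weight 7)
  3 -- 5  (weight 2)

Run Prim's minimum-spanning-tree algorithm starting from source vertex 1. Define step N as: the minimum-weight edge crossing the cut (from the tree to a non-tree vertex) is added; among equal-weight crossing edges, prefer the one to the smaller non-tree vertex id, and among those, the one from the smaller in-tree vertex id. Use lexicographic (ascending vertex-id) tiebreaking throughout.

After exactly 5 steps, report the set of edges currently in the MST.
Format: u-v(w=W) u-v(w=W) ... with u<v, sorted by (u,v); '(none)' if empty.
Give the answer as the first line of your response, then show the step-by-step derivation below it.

0-2(w=13) 1-5(w=13) 2-3(w=1) 2-4(w=19) 3-5(w=2)

step 1: add edge 1-5 (w=13); MST = {1-5(w=13)}
step 2: add edge 3-5 (w=2); MST = {1-5(w=13) 3-5(w=2)}
step 3: add edge 2-3 (w=1); MST = {1-5(w=13) 2-3(w=1) 3-5(w=2)}
step 4: add edge 0-2 (w=13); MST = {0-2(w=13) 1-5(w=13) 2-3(w=1) 3-5(w=2)}
step 5: add edge 2-4 (w=19); MST = {0-2(w=13) 1-5(w=13) 2-3(w=1) 2-4(w=19) 3-5(w=2)}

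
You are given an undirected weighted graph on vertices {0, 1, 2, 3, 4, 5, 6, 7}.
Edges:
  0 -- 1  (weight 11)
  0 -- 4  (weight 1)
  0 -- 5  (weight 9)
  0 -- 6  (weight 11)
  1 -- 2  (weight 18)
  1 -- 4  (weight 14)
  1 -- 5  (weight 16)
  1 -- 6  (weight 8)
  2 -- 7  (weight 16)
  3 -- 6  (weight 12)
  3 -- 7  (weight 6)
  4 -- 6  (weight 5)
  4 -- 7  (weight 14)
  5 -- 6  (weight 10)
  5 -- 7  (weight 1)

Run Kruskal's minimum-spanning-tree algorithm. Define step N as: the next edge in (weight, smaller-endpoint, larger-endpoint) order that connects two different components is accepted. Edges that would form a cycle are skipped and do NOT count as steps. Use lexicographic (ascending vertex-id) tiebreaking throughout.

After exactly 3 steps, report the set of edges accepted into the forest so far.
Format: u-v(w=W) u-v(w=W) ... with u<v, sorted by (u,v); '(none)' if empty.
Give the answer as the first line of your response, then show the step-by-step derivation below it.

0-4(w=1) 4-6(w=5) 5-7(w=1)

step 1: add edge 0-4 (w=1); MST = {0-4(w=1)}
step 2: add edge 5-7 (w=1); MST = {0-4(w=1) 5-7(w=1)}
step 3: add edge 4-6 (w=5); MST = {0-4(w=1) 4-6(w=5) 5-7(w=1)}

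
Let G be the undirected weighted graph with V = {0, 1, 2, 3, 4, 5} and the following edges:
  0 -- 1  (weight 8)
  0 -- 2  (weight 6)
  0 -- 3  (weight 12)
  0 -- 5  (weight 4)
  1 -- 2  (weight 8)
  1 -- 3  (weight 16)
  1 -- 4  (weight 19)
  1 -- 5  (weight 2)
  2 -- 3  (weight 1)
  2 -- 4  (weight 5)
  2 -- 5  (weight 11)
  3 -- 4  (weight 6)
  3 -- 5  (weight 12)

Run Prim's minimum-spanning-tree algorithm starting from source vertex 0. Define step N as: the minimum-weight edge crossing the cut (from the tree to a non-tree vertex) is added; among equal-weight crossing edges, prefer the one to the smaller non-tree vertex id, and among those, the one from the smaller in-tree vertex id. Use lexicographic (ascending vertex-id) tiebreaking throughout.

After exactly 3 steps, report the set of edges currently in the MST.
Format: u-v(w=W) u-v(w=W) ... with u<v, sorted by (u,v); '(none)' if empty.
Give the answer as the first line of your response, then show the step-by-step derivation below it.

0-2(w=6) 0-5(w=4) 1-5(w=2)

step 1: add edge 0-5 (w=4); MST = {0-5(w=4)}
step 2: add edge 1-5 (w=2); MST = {0-5(w=4) 1-5(w=2)}
step 3: add edge 0-2 (w=6); MST = {0-2(w=6) 0-5(w=4) 1-5(w=2)}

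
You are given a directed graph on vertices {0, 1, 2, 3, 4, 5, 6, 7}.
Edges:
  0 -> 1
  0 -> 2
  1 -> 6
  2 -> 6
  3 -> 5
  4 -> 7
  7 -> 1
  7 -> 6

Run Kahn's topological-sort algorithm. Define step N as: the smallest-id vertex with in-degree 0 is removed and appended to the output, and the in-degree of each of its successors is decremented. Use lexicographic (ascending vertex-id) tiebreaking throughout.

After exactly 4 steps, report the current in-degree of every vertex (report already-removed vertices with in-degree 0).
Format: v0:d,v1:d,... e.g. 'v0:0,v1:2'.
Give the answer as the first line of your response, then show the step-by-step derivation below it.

v0:0,v1:1,v2:0,v3:0,v4:0,v5:0,v6:2,v7:0

step 1: output 0; order=[0]; indeg=(0,1,0,0,0,1,3,1)
step 2: output 2; order=[0,2]; indeg=(0,1,0,0,0,1,2,1)
step 3: output 3; order=[0,2,3]; indeg=(0,1,0,0,0,0,2,1)
step 4: output 4; order=[0,2,3,4]; indeg=(0,1,0,0,0,0,2,0)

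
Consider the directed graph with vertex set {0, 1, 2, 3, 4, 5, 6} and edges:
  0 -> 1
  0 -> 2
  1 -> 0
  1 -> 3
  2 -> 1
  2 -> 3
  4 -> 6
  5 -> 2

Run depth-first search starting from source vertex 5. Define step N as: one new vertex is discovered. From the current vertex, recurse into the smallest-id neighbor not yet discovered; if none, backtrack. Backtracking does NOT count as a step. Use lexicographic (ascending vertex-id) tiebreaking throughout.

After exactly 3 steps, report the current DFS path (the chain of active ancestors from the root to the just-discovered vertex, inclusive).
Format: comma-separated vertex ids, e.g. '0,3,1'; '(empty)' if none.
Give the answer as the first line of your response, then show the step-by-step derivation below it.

5,2,1

step 1: discover 5; path=5; order=5
step 2: discover 2; path=5>2; order=5,2
step 3: discover 1; path=5>2>1; order=5,2,1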